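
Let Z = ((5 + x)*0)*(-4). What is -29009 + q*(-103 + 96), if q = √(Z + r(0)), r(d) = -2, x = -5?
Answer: -29009 - 7*I*√2 ≈ -29009.0 - 9.8995*I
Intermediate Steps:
Z = 0 (Z = ((5 - 5)*0)*(-4) = (0*0)*(-4) = 0*(-4) = 0)
q = I*√2 (q = √(0 - 2) = √(-2) = I*√2 ≈ 1.4142*I)
-29009 + q*(-103 + 96) = -29009 + (I*√2)*(-103 + 96) = -29009 + (I*√2)*(-7) = -29009 - 7*I*√2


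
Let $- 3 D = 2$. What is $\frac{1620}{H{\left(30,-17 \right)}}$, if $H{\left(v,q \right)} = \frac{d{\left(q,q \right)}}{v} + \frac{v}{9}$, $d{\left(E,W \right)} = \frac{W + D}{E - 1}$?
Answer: $\frac{2624400}{5453} \approx 481.28$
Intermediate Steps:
$D = - \frac{2}{3}$ ($D = \left(- \frac{1}{3}\right) 2 = - \frac{2}{3} \approx -0.66667$)
$d{\left(E,W \right)} = \frac{- \frac{2}{3} + W}{-1 + E}$ ($d{\left(E,W \right)} = \frac{W - \frac{2}{3}}{E - 1} = \frac{- \frac{2}{3} + W}{-1 + E}$)
$H{\left(v,q \right)} = \frac{v}{9} + \frac{- \frac{2}{3} + q}{v \left(-1 + q\right)}$ ($H{\left(v,q \right)} = \frac{\frac{1}{-1 + q} \left(- \frac{2}{3} + q\right)}{v} + \frac{v}{9} = \frac{- \frac{2}{3} + q}{v \left(-1 + q\right)} + v \frac{1}{9} = \frac{- \frac{2}{3} + q}{v \left(-1 + q\right)} + \frac{v}{9} = \frac{v}{9} + \frac{- \frac{2}{3} + q}{v \left(-1 + q\right)}$)
$\frac{1620}{H{\left(30,-17 \right)}} = \frac{1620}{\frac{1}{9} \cdot \frac{1}{30} \frac{1}{-1 - 17} \left(-6 + 9 \left(-17\right) + 30^{2} \left(-1 - 17\right)\right)} = \frac{1620}{\frac{1}{9} \cdot \frac{1}{30} \frac{1}{-18} \left(-6 - 153 + 900 \left(-18\right)\right)} = \frac{1620}{\frac{1}{9} \cdot \frac{1}{30} \left(- \frac{1}{18}\right) \left(-6 - 153 - 16200\right)} = \frac{1620}{\frac{1}{9} \cdot \frac{1}{30} \left(- \frac{1}{18}\right) \left(-16359\right)} = \frac{1620}{\frac{5453}{1620}} = 1620 \cdot \frac{1620}{5453} = \frac{2624400}{5453}$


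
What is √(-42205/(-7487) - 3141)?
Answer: I*√175753296994/7487 ≈ 55.994*I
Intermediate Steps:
√(-42205/(-7487) - 3141) = √(-42205*(-1/7487) - 3141) = √(42205/7487 - 3141) = √(-23474462/7487) = I*√175753296994/7487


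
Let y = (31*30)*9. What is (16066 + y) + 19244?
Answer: 43680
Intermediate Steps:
y = 8370 (y = 930*9 = 8370)
(16066 + y) + 19244 = (16066 + 8370) + 19244 = 24436 + 19244 = 43680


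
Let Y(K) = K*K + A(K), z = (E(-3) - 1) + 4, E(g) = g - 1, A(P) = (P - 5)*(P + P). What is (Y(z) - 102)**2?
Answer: 7921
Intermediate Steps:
A(P) = 2*P*(-5 + P) (A(P) = (-5 + P)*(2*P) = 2*P*(-5 + P))
E(g) = -1 + g
z = -1 (z = ((-1 - 3) - 1) + 4 = (-4 - 1) + 4 = -5 + 4 = -1)
Y(K) = K**2 + 2*K*(-5 + K) (Y(K) = K*K + 2*K*(-5 + K) = K**2 + 2*K*(-5 + K))
(Y(z) - 102)**2 = (-(-10 + 3*(-1)) - 102)**2 = (-(-10 - 3) - 102)**2 = (-1*(-13) - 102)**2 = (13 - 102)**2 = (-89)**2 = 7921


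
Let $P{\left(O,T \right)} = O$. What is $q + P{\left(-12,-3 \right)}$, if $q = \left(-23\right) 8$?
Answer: $-196$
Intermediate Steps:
$q = -184$
$q + P{\left(-12,-3 \right)} = -184 - 12 = -196$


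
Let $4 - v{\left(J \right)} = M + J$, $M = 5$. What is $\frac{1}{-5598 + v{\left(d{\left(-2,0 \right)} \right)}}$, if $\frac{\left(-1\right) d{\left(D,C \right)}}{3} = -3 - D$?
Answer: $- \frac{1}{5602} \approx -0.00017851$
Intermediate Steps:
$d{\left(D,C \right)} = 9 + 3 D$ ($d{\left(D,C \right)} = - 3 \left(-3 - D\right) = 9 + 3 D$)
$v{\left(J \right)} = -1 - J$ ($v{\left(J \right)} = 4 - \left(5 + J\right) = -1 - J$)
$\frac{1}{-5598 + v{\left(d{\left(-2,0 \right)} \right)}} = \frac{1}{-5598 - \left(10 - 6\right)} = \frac{1}{-5598 - 4} = \frac{1}{-5602} = - \frac{1}{5602}$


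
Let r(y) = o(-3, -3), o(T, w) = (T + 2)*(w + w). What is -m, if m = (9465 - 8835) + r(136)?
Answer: -636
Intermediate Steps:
o(T, w) = 2*w*(2 + T) (o(T, w) = (2 + T)*(2*w) = 2*w*(2 + T))
r(y) = 6 (r(y) = 2*(-3)*(2 - 3) = 2*(-3)*(-1) = 6)
m = 636 (m = (9465 - 8835) + 6 = 630 + 6 = 636)
-m = -1*636 = -636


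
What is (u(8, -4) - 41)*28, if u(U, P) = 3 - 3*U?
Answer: -1736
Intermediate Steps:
(u(8, -4) - 41)*28 = ((3 - 3*8) - 41)*28 = ((3 - 24) - 41)*28 = (-21 - 41)*28 = -62*28 = -1736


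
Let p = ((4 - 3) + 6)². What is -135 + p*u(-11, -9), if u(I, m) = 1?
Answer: -86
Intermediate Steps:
p = 49 (p = (1 + 6)² = 7² = 49)
-135 + p*u(-11, -9) = -135 + 49*1 = -135 + 49 = -86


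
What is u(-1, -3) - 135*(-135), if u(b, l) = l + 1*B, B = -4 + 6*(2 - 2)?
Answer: 18218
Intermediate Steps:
B = -4 (B = -4 + 6*0 = -4 + 0 = -4)
u(b, l) = -4 + l (u(b, l) = l + 1*(-4) = l - 4 = -4 + l)
u(-1, -3) - 135*(-135) = (-4 - 3) - 135*(-135) = -7 + 18225 = 18218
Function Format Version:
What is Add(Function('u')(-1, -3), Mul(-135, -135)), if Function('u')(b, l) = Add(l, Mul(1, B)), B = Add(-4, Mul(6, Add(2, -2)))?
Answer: 18218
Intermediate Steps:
B = -4 (B = Add(-4, Mul(6, 0)) = Add(-4, 0) = -4)
Function('u')(b, l) = Add(-4, l) (Function('u')(b, l) = Add(l, Mul(1, -4)) = Add(l, -4) = Add(-4, l))
Add(Function('u')(-1, -3), Mul(-135, -135)) = Add(Add(-4, -3), Mul(-135, -135)) = Add(-7, 18225) = 18218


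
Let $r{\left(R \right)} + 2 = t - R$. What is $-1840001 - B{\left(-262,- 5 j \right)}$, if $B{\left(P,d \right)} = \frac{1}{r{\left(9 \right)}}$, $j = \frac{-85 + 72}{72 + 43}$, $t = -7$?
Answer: $- \frac{33120017}{18} \approx -1.84 \cdot 10^{6}$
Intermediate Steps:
$r{\left(R \right)} = -9 - R$ ($r{\left(R \right)} = -2 - \left(7 + R\right) = -9 - R$)
$j = - \frac{13}{115} \approx -0.11304$
$B{\left(P,d \right)} = - \frac{1}{18}$ ($B{\left(P,d \right)} = \frac{1}{-9 - 9} = \frac{1}{-18} = - \frac{1}{18}$)
$-1840001 - B{\left(-262,- 5 j \right)} = -1840001 - - \frac{1}{18} = -1840001 + \frac{1}{18} = - \frac{33120017}{18}$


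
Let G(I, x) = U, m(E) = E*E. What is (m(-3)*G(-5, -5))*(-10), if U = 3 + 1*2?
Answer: -450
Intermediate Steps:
m(E) = E²
U = 5 (U = 3 + 2 = 5)
G(I, x) = 5
(m(-3)*G(-5, -5))*(-10) = ((-3)²*5)*(-10) = (9*5)*(-10) = 45*(-10) = -450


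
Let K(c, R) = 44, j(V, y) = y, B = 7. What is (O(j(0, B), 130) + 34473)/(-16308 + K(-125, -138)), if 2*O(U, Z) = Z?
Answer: -17269/8132 ≈ -2.1236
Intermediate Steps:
O(U, Z) = Z/2
(O(j(0, B), 130) + 34473)/(-16308 + K(-125, -138)) = ((½)*130 + 34473)/(-16308 + 44) = (65 + 34473)/(-16264) = 34538*(-1/16264) = -17269/8132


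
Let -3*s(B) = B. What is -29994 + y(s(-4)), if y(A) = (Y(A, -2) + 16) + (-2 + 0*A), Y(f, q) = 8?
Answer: -29972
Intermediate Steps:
s(B) = -B/3
y(A) = 22 (y(A) = (8 + 16) + (-2 + 0*A) = 24 + (-2 + 0) = 24 - 2 = 22)
-29994 + y(s(-4)) = -29994 + 22 = -29972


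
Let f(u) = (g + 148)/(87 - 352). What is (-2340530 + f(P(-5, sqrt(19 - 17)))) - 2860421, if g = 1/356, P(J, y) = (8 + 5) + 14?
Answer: -490657770029/94340 ≈ -5.2010e+6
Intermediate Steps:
P(J, y) = 27 (P(J, y) = 13 + 14 = 27)
g = 1/356 ≈ 0.0028090
f(u) = -52689/94340 (f(u) = (1/356 + 148)/(87 - 352) = (52689/356)/(-265) = (52689/356)*(-1/265) = -52689/94340)
(-2340530 + f(P(-5, sqrt(19 - 17)))) - 2860421 = (-2340530 - 52689/94340) - 2860421 = -220805652889/94340 - 2860421 = -490657770029/94340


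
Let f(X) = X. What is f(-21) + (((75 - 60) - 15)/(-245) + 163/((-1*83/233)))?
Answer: -39722/83 ≈ -478.58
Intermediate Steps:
f(-21) + (((75 - 60) - 15)/(-245) + 163/((-1*83/233))) = -21 + (((75 - 60) - 15)/(-245) + 163/((-1*83/233))) = -21 + ((15 - 15)*(-1/245) + 163/((-83*1/233))) = -21 + (0*(-1/245) + 163/(-83/233)) = -21 + (0 + 163*(-233/83)) = -21 + (0 - 37979/83) = -21 - 37979/83 = -39722/83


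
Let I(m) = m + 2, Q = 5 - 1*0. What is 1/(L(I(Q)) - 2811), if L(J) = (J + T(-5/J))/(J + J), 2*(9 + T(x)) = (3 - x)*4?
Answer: -49/137720 ≈ -0.00035579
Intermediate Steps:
Q = 5 (Q = 5 + 0 = 5)
T(x) = -3 - 2*x (T(x) = -9 + ((3 - x)*4)/2 = -9 + (12 - 4*x)/2 = -9 + (6 - 2*x) = -3 - 2*x)
I(m) = 2 + m
L(J) = (-3 + J + 10/J)/(2*J) (L(J) = (J + (-3 - (-10)/J))/(J + J) = (J + (-3 + 10/J))/((2*J)) = (-3 + J + 10/J)*(1/(2*J)) = (-3 + J + 10/J)/(2*J))
1/(L(I(Q)) - 2811) = 1/((10 - (2 + 5)*(3 - (2 + 5)))/(2*(2 + 5)**2) - 2811) = 1/((1/2)*(10 - 1*7*(3 - 1*7))/7**2 - 2811) = 1/((1/2)*(1/49)*(10 - 1*7*(3 - 7)) - 2811) = 1/((1/2)*(1/49)*(10 - 1*7*(-4)) - 2811) = 1/((1/2)*(1/49)*(10 + 28) - 2811) = 1/((1/2)*(1/49)*38 - 2811) = 1/(19/49 - 2811) = 1/(-137720/49) = -49/137720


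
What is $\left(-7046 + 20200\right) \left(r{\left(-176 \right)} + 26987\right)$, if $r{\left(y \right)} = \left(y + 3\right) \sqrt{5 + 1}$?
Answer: $354986998 - 2275642 \sqrt{6} \approx 3.4941 \cdot 10^{8}$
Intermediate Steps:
$r{\left(y \right)} = \sqrt{6} \left(3 + y\right)$ ($r{\left(y \right)} = \left(3 + y\right) \sqrt{6} = \sqrt{6} \left(3 + y\right)$)
$\left(-7046 + 20200\right) \left(r{\left(-176 \right)} + 26987\right) = \left(-7046 + 20200\right) \left(\sqrt{6} \left(3 - 176\right) + 26987\right) = 13154 \left(\sqrt{6} \left(-173\right) + 26987\right) = 13154 \left(- 173 \sqrt{6} + 26987\right) = 13154 \left(26987 - 173 \sqrt{6}\right) = 354986998 - 2275642 \sqrt{6}$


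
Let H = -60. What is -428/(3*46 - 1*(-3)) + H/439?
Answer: -196352/61899 ≈ -3.1721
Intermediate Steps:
-428/(3*46 - 1*(-3)) + H/439 = -428/(3*46 - 1*(-3)) - 60/439 = -428/(138 + 3) - 60*1/439 = -428/141 - 60/439 = -196352/61899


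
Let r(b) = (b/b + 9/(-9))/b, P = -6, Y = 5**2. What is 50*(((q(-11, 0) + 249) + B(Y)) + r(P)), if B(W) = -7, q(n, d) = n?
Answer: 11550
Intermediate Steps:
Y = 25
r(b) = 0 (r(b) = (1 + 9*(-1/9))/b = (1 - 1)/b = 0/b = 0)
50*(((q(-11, 0) + 249) + B(Y)) + r(P)) = 50*(((-11 + 249) - 7) + 0) = 50*((238 - 7) + 0) = 50*(231 + 0) = 50*231 = 11550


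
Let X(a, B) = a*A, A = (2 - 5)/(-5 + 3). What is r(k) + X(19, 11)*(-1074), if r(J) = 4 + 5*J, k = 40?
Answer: -30405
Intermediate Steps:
A = 3/2 (A = -3/(-2) = -3*(-½) = 3/2 ≈ 1.5000)
X(a, B) = 3*a/2 (X(a, B) = a*(3/2) = 3*a/2)
r(k) + X(19, 11)*(-1074) = (4 + 5*40) + ((3/2)*19)*(-1074) = (4 + 200) + (57/2)*(-1074) = 204 - 30609 = -30405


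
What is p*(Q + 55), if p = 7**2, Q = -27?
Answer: 1372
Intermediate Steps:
p = 49
p*(Q + 55) = 49*(-27 + 55) = 49*28 = 1372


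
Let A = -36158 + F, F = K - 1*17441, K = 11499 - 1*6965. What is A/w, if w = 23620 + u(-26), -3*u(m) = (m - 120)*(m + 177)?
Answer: -147195/92906 ≈ -1.5843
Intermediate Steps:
K = 4534 (K = 11499 - 6965 = 4534)
F = -12907 (F = 4534 - 1*17441 = 4534 - 17441 = -12907)
A = -49065 (A = -36158 - 12907 = -49065)
u(m) = -(-120 + m)*(177 + m)/3 (u(m) = -(m - 120)*(m + 177)/3 = -(-120 + m)*(177 + m)/3)
w = 92906/3 (w = 23620 + (7080 - 19*(-26) - ⅓*(-26)²) = 23620 + (7080 + 494 - ⅓*676) = 23620 + (7080 + 494 - 676/3) = 23620 + 22046/3 = 92906/3 ≈ 30969.)
A/w = -49065/92906/3 = -49065*3/92906 = -147195/92906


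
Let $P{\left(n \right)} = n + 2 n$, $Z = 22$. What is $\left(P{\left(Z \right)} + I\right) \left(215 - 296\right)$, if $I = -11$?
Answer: $-4455$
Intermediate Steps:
$P{\left(n \right)} = 3 n$
$\left(P{\left(Z \right)} + I\right) \left(215 - 296\right) = \left(3 \cdot 22 - 11\right) \left(215 - 296\right) = \left(66 - 11\right) \left(-81\right) = 55 \left(-81\right) = -4455$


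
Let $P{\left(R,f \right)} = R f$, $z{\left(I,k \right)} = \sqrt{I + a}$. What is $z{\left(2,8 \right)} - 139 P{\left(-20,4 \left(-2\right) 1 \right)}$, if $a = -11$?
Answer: $-22240 + 3 i \approx -22240.0 + 3.0 i$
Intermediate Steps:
$z{\left(I,k \right)} = \sqrt{-11 + I}$ ($z{\left(I,k \right)} = \sqrt{I - 11} = \sqrt{-11 + I}$)
$z{\left(2,8 \right)} - 139 P{\left(-20,4 \left(-2\right) 1 \right)} = \sqrt{-11 + 2} - 139 \left(- 20 \cdot 4 \left(-2\right) 1\right) = \sqrt{-9} - 139 \left(- 20 \left(\left(-8\right) 1\right)\right) = 3 i - 139 \left(\left(-20\right) \left(-8\right)\right) = 3 i - 22240 = -22240 + 3 i$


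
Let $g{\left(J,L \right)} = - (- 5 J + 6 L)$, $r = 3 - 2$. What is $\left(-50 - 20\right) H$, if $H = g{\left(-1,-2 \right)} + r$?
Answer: $-560$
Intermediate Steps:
$r = 1$ ($r = 3 - 2 = 1$)
$g{\left(J,L \right)} = - 6 L + 5 J$
$H = 8$ ($H = \left(\left(-6\right) \left(-2\right) + 5 \left(-1\right)\right) + 1 = \left(12 - 5\right) + 1 = 7 + 1 = 8$)
$\left(-50 - 20\right) H = \left(-50 - 20\right) 8 = \left(-70\right) 8 = -560$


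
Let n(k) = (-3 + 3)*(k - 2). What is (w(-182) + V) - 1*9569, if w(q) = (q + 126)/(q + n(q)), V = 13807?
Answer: 55098/13 ≈ 4238.3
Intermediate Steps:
n(k) = 0 (n(k) = 0*(-2 + k) = 0)
w(q) = (126 + q)/q (w(q) = (q + 126)/(q + 0) = (126 + q)/q)
(w(-182) + V) - 1*9569 = ((126 - 182)/(-182) + 13807) - 1*9569 = (-1/182*(-56) + 13807) - 9569 = (4/13 + 13807) - 9569 = 179495/13 - 9569 = 55098/13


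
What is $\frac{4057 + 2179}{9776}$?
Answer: $\frac{1559}{2444} \approx 0.63789$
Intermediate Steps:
$\frac{4057 + 2179}{9776} = 6236 \cdot \frac{1}{9776} = \frac{1559}{2444}$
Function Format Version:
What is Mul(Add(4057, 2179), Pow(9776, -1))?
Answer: Rational(1559, 2444) ≈ 0.63789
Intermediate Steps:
Mul(Add(4057, 2179), Pow(9776, -1)) = Mul(6236, Rational(1, 9776)) = Rational(1559, 2444)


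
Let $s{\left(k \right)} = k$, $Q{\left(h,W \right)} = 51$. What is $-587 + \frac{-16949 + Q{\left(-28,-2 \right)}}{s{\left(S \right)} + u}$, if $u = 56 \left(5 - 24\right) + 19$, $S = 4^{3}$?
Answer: $- \frac{558949}{981} \approx -569.77$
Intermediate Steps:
$S = 64$
$u = -1045$ ($u = 56 \left(5 - 24\right) + 19 = 56 \left(-19\right) + 19 = -1064 + 19 = -1045$)
$-587 + \frac{-16949 + Q{\left(-28,-2 \right)}}{s{\left(S \right)} + u} = -587 + \frac{-16949 + 51}{64 - 1045} = -587 - \frac{16898}{-981} = -587 - - \frac{16898}{981} = -587 + \frac{16898}{981} = - \frac{558949}{981}$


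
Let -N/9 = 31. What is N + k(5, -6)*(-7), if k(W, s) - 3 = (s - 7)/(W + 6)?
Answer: -3209/11 ≈ -291.73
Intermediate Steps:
k(W, s) = 3 + (-7 + s)/(6 + W) (k(W, s) = 3 + (s - 7)/(W + 6) = 3 + (-7 + s)/(6 + W))
N = -279 (N = -9*31 = -279)
N + k(5, -6)*(-7) = -279 + ((11 - 6 + 3*5)/(6 + 5))*(-7) = -279 + ((11 - 6 + 15)/11)*(-7) = -279 + ((1/11)*20)*(-7) = -279 + (20/11)*(-7) = -279 - 140/11 = -3209/11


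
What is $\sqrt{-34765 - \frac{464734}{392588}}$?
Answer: $\frac{i \sqrt{27338519467662}}{28042} \approx 186.46 i$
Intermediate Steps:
$\sqrt{-34765 - \frac{464734}{392588}} = \sqrt{-34765 - \frac{232367}{196294}} = \sqrt{- \frac{6824393277}{196294}} = \frac{i \sqrt{27338519467662}}{28042}$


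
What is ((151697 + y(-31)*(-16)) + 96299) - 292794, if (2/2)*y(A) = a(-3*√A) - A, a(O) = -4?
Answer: -45230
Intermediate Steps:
y(A) = -4 - A
((151697 + y(-31)*(-16)) + 96299) - 292794 = ((151697 + (-4 - 1*(-31))*(-16)) + 96299) - 292794 = ((151697 + (-4 + 31)*(-16)) + 96299) - 292794 = ((151697 + 27*(-16)) + 96299) - 292794 = ((151697 - 432) + 96299) - 292794 = (151265 + 96299) - 292794 = 247564 - 292794 = -45230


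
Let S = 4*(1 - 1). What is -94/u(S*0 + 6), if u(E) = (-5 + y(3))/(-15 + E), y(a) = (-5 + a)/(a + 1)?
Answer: -1692/11 ≈ -153.82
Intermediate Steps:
y(a) = (-5 + a)/(1 + a)
S = 0 (S = 4*0 = 0)
u(E) = -11/(2*(-15 + E)) (u(E) = (-5 + (-5 + 3)/(1 + 3))/(-15 + E) = (-5 - 2/4)/(-15 + E) = (-5 + (¼)*(-2))/(-15 + E) = (-5 - ½)/(-15 + E) = -11/(2*(-15 + E)))
-94/u(S*0 + 6) = -(2820/11 - 188*(0*0 + 6)/11) = -(2820/11 - 188*(0 + 6)/11) = -94/((-11/(-30 + 2*6))) = -94/((-11/(-30 + 12))) = -94/((-11/(-18))) = -94/((-11*(-1/18))) = -94/11/18 = -94*18/11 = -1692/11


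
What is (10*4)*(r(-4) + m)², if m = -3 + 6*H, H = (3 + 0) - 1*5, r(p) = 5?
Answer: 4000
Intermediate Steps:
H = -2 (H = 3 - 5 = -2)
m = -15 (m = -3 + 6*(-2) = -3 - 12 = -15)
(10*4)*(r(-4) + m)² = (10*4)*(5 - 15)² = 40*(-10)² = 40*100 = 4000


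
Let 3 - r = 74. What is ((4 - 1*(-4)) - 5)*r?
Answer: -213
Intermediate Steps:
r = -71 (r = 3 - 1*74 = 3 - 74 = -71)
((4 - 1*(-4)) - 5)*r = ((4 - 1*(-4)) - 5)*(-71) = ((4 + 4) - 5)*(-71) = (8 - 5)*(-71) = 3*(-71) = -213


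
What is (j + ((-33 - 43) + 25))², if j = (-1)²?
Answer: 2500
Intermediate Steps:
j = 1
(j + ((-33 - 43) + 25))² = (1 + ((-33 - 43) + 25))² = (1 + (-76 + 25))² = (1 - 51)² = (-50)² = 2500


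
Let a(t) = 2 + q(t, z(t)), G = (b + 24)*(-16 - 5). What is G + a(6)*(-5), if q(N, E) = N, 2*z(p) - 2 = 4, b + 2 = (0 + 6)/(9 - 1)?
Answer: -2071/4 ≈ -517.75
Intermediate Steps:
b = -5/4 (b = -2 + (0 + 6)/(9 - 1) = -2 + 6/8 = -2 + 6*(1/8) = -2 + 3/4 = -5/4 ≈ -1.2500)
z(p) = 3 (z(p) = 1 + (1/2)*4 = 1 + 2 = 3)
G = -1911/4 (G = (-5/4 + 24)*(-16 - 5) = (91/4)*(-21) = -1911/4 ≈ -477.75)
a(t) = 2 + t
G + a(6)*(-5) = -1911/4 + (2 + 6)*(-5) = -1911/4 + 8*(-5) = -1911/4 - 40 = -2071/4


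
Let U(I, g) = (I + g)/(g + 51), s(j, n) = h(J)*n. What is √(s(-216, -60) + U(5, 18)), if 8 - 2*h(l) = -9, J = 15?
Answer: I*√4587/3 ≈ 22.576*I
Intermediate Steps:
h(l) = 17/2 (h(l) = 4 - ½*(-9) = 4 + 9/2 = 17/2)
s(j, n) = 17*n/2
U(I, g) = (I + g)/(51 + g)
√(s(-216, -60) + U(5, 18)) = √((17/2)*(-60) + (5 + 18)/(51 + 18)) = √(-510 + 23/69) = √(-510 + (1/69)*23) = √(-510 + ⅓) = √(-1529/3) = I*√4587/3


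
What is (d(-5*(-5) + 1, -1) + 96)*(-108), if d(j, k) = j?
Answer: -13176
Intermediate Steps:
(d(-5*(-5) + 1, -1) + 96)*(-108) = ((-5*(-5) + 1) + 96)*(-108) = ((25 + 1) + 96)*(-108) = (26 + 96)*(-108) = 122*(-108) = -13176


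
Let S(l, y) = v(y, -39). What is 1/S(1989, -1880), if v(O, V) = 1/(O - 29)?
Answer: -1909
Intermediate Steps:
v(O, V) = 1/(-29 + O)
S(l, y) = 1/(-29 + y)
1/S(1989, -1880) = 1/(1/(-29 - 1880)) = 1/(1/(-1909)) = 1/(-1/1909) = -1909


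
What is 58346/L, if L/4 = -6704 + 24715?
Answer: 29173/36022 ≈ 0.80987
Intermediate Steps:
L = 72044 (L = 4*(-6704 + 24715) = 4*18011 = 72044)
58346/L = 58346/72044 = 58346*(1/72044) = 29173/36022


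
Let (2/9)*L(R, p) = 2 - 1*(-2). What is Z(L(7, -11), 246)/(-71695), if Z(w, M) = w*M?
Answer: -4428/71695 ≈ -0.061762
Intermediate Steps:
L(R, p) = 18 (L(R, p) = 9*(2 - 1*(-2))/2 = 9*(2 + 2)/2 = (9/2)*4 = 18)
Z(w, M) = M*w
Z(L(7, -11), 246)/(-71695) = (246*18)/(-71695) = 4428*(-1/71695) = -4428/71695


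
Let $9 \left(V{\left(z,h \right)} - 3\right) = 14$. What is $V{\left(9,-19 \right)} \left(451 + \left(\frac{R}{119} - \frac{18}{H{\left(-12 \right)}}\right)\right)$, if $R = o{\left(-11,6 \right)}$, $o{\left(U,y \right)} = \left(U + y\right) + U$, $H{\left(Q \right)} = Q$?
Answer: $\frac{4414183}{2142} \approx 2060.8$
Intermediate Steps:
$V{\left(z,h \right)} = \frac{41}{9}$ ($V{\left(z,h \right)} = 3 + \frac{1}{9} \cdot 14 = 3 + \frac{14}{9} = \frac{41}{9}$)
$o{\left(U,y \right)} = y + 2 U$
$R = -16$ ($R = 6 + 2 \left(-11\right) = 6 - 22 = -16$)
$V{\left(9,-19 \right)} \left(451 + \left(\frac{R}{119} - \frac{18}{H{\left(-12 \right)}}\right)\right) = \frac{41 \left(451 - \left(- \frac{3}{2} + \frac{16}{119}\right)\right)}{9} = \frac{41 \left(451 - - \frac{325}{238}\right)}{9} = \frac{41 \left(451 + \left(- \frac{16}{119} + \frac{3}{2}\right)\right)}{9} = \frac{41 \left(451 + \frac{325}{238}\right)}{9} = \frac{41}{9} \cdot \frac{107663}{238} = \frac{4414183}{2142}$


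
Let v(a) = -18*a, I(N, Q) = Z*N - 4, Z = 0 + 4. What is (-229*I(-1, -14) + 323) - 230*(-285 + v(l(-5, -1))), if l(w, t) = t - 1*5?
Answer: 42865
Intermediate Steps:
l(w, t) = -5 + t (l(w, t) = t - 5 = -5 + t)
Z = 4
I(N, Q) = -4 + 4*N (I(N, Q) = 4*N - 4 = -4 + 4*N)
(-229*I(-1, -14) + 323) - 230*(-285 + v(l(-5, -1))) = (-229*(-4 + 4*(-1)) + 323) - 230*(-285 - 18*(-5 - 1)) = (-229*(-4 - 4) + 323) - 230*(-285 - 18*(-6)) = (-229*(-8) + 323) - 230*(-285 + 108) = (1832 + 323) - 230*(-177) = 2155 - 1*(-40710) = 2155 + 40710 = 42865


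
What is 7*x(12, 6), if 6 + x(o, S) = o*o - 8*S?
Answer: 630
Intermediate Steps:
x(o, S) = -6 + o**2 - 8*S (x(o, S) = -6 + (o*o - 8*S) = -6 + (o**2 - 8*S) = -6 + o**2 - 8*S)
7*x(12, 6) = 7*(-6 + 12**2 - 8*6) = 7*(-6 + 144 - 48) = 7*90 = 630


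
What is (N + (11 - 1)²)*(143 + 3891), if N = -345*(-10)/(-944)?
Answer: 91723075/236 ≈ 3.8866e+5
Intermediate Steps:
N = -1725/472 (N = 3450*(-1/944) = -1725/472 ≈ -3.6547)
(N + (11 - 1)²)*(143 + 3891) = (-1725/472 + (11 - 1)²)*(143 + 3891) = (-1725/472 + 10²)*4034 = (-1725/472 + 100)*4034 = (45475/472)*4034 = 91723075/236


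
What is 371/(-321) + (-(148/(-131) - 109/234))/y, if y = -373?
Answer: -1419230971/1223431794 ≈ -1.1600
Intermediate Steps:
371/(-321) + (-(148/(-131) - 109/234))/y = 371/(-321) - (148/(-131) - 109/234)/(-373) = 371*(-1/321) - (148*(-1/131) - 109*1/234)*(-1/373) = -371/321 - (-148/131 - 109/234)*(-1/373) = -371/321 - 1*(-48911/30654)*(-1/373) = -371/321 + (48911/30654)*(-1/373) = -371/321 - 48911/11433942 = -1419230971/1223431794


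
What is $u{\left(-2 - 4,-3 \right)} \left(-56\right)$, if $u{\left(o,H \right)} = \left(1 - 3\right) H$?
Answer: $-336$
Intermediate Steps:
$u{\left(o,H \right)} = - 2 H$
$u{\left(-2 - 4,-3 \right)} \left(-56\right) = \left(-2\right) \left(-3\right) \left(-56\right) = 6 \left(-56\right) = -336$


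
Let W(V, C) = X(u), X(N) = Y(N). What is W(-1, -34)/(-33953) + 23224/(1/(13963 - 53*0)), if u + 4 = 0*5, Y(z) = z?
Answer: 11010167202540/33953 ≈ 3.2428e+8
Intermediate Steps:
u = -4 (u = -4 + 0*5 = -4 + 0 = -4)
X(N) = N
W(V, C) = -4
W(-1, -34)/(-33953) + 23224/(1/(13963 - 53*0)) = -4/(-33953) + 23224/(1/(13963 - 53*0)) = -4*(-1/33953) + 23224/(1/(13963 + 0)) = 4/33953 + 23224/(1/13963) = 4/33953 + 23224*13963 = 4/33953 + 324276712 = 11010167202540/33953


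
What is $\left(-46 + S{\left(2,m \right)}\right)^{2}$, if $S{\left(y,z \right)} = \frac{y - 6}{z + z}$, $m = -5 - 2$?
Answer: $\frac{102400}{49} \approx 2089.8$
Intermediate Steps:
$m = -7$
$S{\left(y,z \right)} = \frac{-6 + y}{2 z}$
$\left(-46 + S{\left(2,m \right)}\right)^{2} = \left(-46 + \frac{-6 + 2}{2 \left(-7\right)}\right)^{2} = \left(-46 + \frac{1}{2} \left(- \frac{1}{7}\right) \left(-4\right)\right)^{2} = \left(-46 + \frac{2}{7}\right)^{2} = \left(- \frac{320}{7}\right)^{2} = \frac{102400}{49}$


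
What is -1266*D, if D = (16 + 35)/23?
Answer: -64566/23 ≈ -2807.2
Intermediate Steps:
D = 51/23 (D = 51*(1/23) = 51/23 ≈ 2.2174)
-1266*D = -1266*51/23 = -64566/23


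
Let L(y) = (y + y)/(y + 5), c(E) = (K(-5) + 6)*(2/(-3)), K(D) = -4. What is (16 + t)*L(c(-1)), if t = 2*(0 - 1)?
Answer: -112/11 ≈ -10.182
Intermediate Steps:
c(E) = -4/3 (c(E) = (-4 + 6)*(2/(-3)) = 2*(2*(-1/3)) = 2*(-2/3) = -4/3)
t = -2 (t = 2*(-1) = -2)
L(y) = 2*y/(5 + y) (L(y) = (2*y)/(5 + y) = 2*y/(5 + y))
(16 + t)*L(c(-1)) = (16 - 2)*(2*(-4/3)/(5 - 4/3)) = 14*(2*(-4/3)/(11/3)) = 14*(2*(-4/3)*(3/11)) = 14*(-8/11) = -112/11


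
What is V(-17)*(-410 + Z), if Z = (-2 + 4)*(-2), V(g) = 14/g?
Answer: 5796/17 ≈ 340.94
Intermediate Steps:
Z = -4 (Z = 2*(-2) = -4)
V(-17)*(-410 + Z) = (14/(-17))*(-410 - 4) = (14*(-1/17))*(-414) = -14/17*(-414) = 5796/17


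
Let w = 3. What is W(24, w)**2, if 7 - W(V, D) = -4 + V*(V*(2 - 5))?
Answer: 3024121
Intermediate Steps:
W(V, D) = 11 + 3*V**2 (W(V, D) = 7 - (-4 + V*(V*(2 - 5))) = 7 - (-4 + V*(V*(-3))) = 7 - (-4 + V*(-3*V)) = 7 - (-4 - 3*V**2) = 7 + (4 + 3*V**2) = 11 + 3*V**2)
W(24, w)**2 = (11 + 3*24**2)**2 = (11 + 3*576)**2 = (11 + 1728)**2 = 1739**2 = 3024121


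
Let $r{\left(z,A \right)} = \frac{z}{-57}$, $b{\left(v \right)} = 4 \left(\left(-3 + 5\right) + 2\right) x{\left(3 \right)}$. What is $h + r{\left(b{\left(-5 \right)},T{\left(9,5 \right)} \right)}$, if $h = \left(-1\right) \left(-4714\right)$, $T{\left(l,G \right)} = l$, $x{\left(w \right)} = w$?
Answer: $\frac{89550}{19} \approx 4713.2$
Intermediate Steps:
$b{\left(v \right)} = 48$ ($b{\left(v \right)} = 4 \left(\left(-3 + 5\right) + 2\right) 3 = 4 \left(2 + 2\right) 3 = 4 \cdot 4 \cdot 3 = 16 \cdot 3 = 48$)
$r{\left(z,A \right)} = - \frac{z}{57}$
$h = 4714$
$h + r{\left(b{\left(-5 \right)},T{\left(9,5 \right)} \right)} = 4714 - \frac{16}{19} = \frac{89550}{19}$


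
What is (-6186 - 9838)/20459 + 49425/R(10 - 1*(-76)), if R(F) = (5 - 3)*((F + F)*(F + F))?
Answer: 63078043/1210518112 ≈ 0.052108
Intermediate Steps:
R(F) = 8*F**2 (R(F) = 2*((2*F)*(2*F)) = 2*(4*F**2) = 8*F**2)
(-6186 - 9838)/20459 + 49425/R(10 - 1*(-76)) = (-6186 - 9838)/20459 + 49425/((8*(10 - 1*(-76))**2)) = -16024*1/20459 + 49425/((8*(10 + 76)**2)) = -16024/20459 + 49425/((8*86**2)) = -16024/20459 + 49425/((8*7396)) = -16024/20459 + 49425/59168 = 63078043/1210518112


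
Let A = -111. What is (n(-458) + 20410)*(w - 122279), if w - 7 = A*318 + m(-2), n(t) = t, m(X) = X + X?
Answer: -3143916448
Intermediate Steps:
m(X) = 2*X
w = -35295 (w = 7 + (-111*318 + 2*(-2)) = 7 + (-35298 - 4) = 7 - 35302 = -35295)
(n(-458) + 20410)*(w - 122279) = (-458 + 20410)*(-35295 - 122279) = 19952*(-157574) = -3143916448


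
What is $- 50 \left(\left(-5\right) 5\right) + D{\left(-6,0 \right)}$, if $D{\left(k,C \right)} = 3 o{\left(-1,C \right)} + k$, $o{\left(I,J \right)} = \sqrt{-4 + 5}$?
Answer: $1247$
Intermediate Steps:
$o{\left(I,J \right)} = 1$ ($o{\left(I,J \right)} = \sqrt{1} = 1$)
$D{\left(k,C \right)} = 3 + k$ ($D{\left(k,C \right)} = 3 \cdot 1 + k = 3 + k$)
$- 50 \left(\left(-5\right) 5\right) + D{\left(-6,0 \right)} = - 50 \left(\left(-5\right) 5\right) + \left(3 - 6\right) = \left(-50\right) \left(-25\right) - 3 = 1250 - 3 = 1247$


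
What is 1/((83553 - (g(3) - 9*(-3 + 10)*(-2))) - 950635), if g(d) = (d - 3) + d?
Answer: -1/867211 ≈ -1.1531e-6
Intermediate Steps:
g(d) = -3 + 2*d (g(d) = (-3 + d) + d = -3 + 2*d)
1/((83553 - (g(3) - 9*(-3 + 10)*(-2))) - 950635) = 1/((83553 - ((-3 + 2*3) - 9*(-3 + 10)*(-2))) - 950635) = 1/((83553 - ((-3 + 6) - 9*7*(-2))) - 950635) = 1/((83553 - (3 - 63*(-2))) - 950635) = 1/((83553 - (3 + 126)) - 950635) = 1/((83553 - 1*129) - 950635) = 1/((83553 - 129) - 950635) = 1/(83424 - 950635) = 1/(-867211) = -1/867211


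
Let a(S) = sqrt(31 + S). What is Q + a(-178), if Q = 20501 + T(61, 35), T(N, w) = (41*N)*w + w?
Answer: 108071 + 7*I*sqrt(3) ≈ 1.0807e+5 + 12.124*I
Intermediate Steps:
T(N, w) = w + 41*N*w (T(N, w) = 41*N*w + w = w + 41*N*w)
Q = 108071 (Q = 20501 + 35*(1 + 41*61) = 20501 + 35*(1 + 2501) = 20501 + 35*2502 = 20501 + 87570 = 108071)
Q + a(-178) = 108071 + sqrt(31 - 178) = 108071 + sqrt(-147) = 108071 + 7*I*sqrt(3)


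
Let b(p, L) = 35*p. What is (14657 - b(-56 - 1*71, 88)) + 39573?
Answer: 58675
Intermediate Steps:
(14657 - b(-56 - 1*71, 88)) + 39573 = (14657 - 35*(-56 - 1*71)) + 39573 = (14657 - 35*(-56 - 71)) + 39573 = (14657 - 35*(-127)) + 39573 = (14657 - 1*(-4445)) + 39573 = (14657 + 4445) + 39573 = 19102 + 39573 = 58675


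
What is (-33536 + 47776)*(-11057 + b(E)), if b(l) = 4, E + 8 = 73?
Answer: -157394720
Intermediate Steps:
E = 65 (E = -8 + 73 = 65)
(-33536 + 47776)*(-11057 + b(E)) = (-33536 + 47776)*(-11057 + 4) = 14240*(-11053) = -157394720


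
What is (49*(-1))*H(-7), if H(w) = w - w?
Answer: 0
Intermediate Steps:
H(w) = 0
(49*(-1))*H(-7) = (49*(-1))*0 = -49*0 = 0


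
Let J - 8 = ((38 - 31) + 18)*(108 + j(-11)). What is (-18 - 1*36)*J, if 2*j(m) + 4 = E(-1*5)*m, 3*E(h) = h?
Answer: -155907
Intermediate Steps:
E(h) = h/3
j(m) = -2 - 5*m/6 (j(m) = -2 + (((-1*5)/3)*m)/2 = -2 + (((⅓)*(-5))*m)/2 = -2 + (-5*m/3)/2 = -2 - 5*m/6)
J = 17323/6 (J = 8 + ((38 - 31) + 18)*(108 + (-2 - ⅚*(-11))) = 8 + (7 + 18)*(108 + (-2 + 55/6)) = 8 + 25*(108 + 43/6) = 8 + 25*(691/6) = 8 + 17275/6 = 17323/6 ≈ 2887.2)
(-18 - 1*36)*J = (-18 - 1*36)*(17323/6) = (-18 - 36)*(17323/6) = -54*17323/6 = -155907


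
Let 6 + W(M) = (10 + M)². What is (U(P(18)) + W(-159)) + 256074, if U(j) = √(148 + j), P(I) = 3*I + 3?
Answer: 278269 + √205 ≈ 2.7828e+5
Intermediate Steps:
W(M) = -6 + (10 + M)²
P(I) = 3 + 3*I
(U(P(18)) + W(-159)) + 256074 = (√(148 + (3 + 3*18)) + (-6 + (10 - 159)²)) + 256074 = (√(148 + (3 + 54)) + (-6 + (-149)²)) + 256074 = (√(148 + 57) + (-6 + 22201)) + 256074 = (√205 + 22195) + 256074 = (22195 + √205) + 256074 = 278269 + √205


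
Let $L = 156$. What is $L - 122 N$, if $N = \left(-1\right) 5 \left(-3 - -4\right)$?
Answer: $766$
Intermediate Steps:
$N = -5$ ($N = - 5 \left(-3 + 4\right) = \left(-5\right) 1 = -5$)
$L - 122 N = 156 - -610 = 156 + 610 = 766$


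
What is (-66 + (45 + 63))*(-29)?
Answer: -1218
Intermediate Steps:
(-66 + (45 + 63))*(-29) = (-66 + 108)*(-29) = 42*(-29) = -1218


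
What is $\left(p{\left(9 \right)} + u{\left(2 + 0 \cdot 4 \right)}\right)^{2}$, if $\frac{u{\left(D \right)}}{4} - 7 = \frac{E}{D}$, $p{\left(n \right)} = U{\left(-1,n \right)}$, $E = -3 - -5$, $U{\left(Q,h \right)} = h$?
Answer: $1681$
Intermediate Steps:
$E = 2$ ($E = -3 + 5 = 2$)
$p{\left(n \right)} = n$
$u{\left(D \right)} = 28 + \frac{8}{D}$ ($u{\left(D \right)} = 28 + 4 \frac{2}{D} = 28 + \frac{8}{D}$)
$\left(p{\left(9 \right)} + u{\left(2 + 0 \cdot 4 \right)}\right)^{2} = \left(9 + \left(28 + \frac{8}{2 + 0 \cdot 4}\right)\right)^{2} = \left(9 + \left(28 + \frac{8}{2 + 0}\right)\right)^{2} = \left(9 + \left(28 + \frac{8}{2}\right)\right)^{2} = \left(9 + \left(28 + 8 \cdot \frac{1}{2}\right)\right)^{2} = \left(9 + \left(28 + 4\right)\right)^{2} = \left(9 + 32\right)^{2} = 41^{2} = 1681$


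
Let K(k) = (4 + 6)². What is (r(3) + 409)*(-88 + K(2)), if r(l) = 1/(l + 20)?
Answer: 112896/23 ≈ 4908.5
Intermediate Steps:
r(l) = 1/(20 + l)
K(k) = 100 (K(k) = 10² = 100)
(r(3) + 409)*(-88 + K(2)) = (1/(20 + 3) + 409)*(-88 + 100) = (1/23 + 409)*12 = (9408/23)*12 = 112896/23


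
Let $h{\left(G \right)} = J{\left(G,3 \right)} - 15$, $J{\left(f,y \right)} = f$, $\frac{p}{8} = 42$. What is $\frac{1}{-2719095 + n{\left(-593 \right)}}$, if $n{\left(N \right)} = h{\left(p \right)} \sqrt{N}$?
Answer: $- \frac{906365}{2464512907446} - \frac{107 i \sqrt{593}}{2464512907446} \approx -3.6777 \cdot 10^{-7} - 1.0573 \cdot 10^{-9} i$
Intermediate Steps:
$p = 336$ ($p = 8 \cdot 42 = 336$)
$h{\left(G \right)} = -15 + G$ ($h{\left(G \right)} = G - 15 = -15 + G$)
$n{\left(N \right)} = 321 \sqrt{N}$ ($n{\left(N \right)} = \left(-15 + 336\right) \sqrt{N} = 321 \sqrt{N}$)
$\frac{1}{-2719095 + n{\left(-593 \right)}} = \frac{1}{-2719095 + 321 \sqrt{-593}} = \frac{1}{-2719095 + 321 i \sqrt{593}}$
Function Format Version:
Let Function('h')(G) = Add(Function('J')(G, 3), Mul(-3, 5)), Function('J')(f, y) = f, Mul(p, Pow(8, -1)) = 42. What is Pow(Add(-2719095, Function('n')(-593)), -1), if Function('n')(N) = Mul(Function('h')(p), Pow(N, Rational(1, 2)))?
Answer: Add(Rational(-906365, 2464512907446), Mul(Rational(-107, 2464512907446), I, Pow(593, Rational(1, 2)))) ≈ Add(-3.6777e-7, Mul(-1.0573e-9, I))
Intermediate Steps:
p = 336 (p = Mul(8, 42) = 336)
Function('h')(G) = Add(-15, G) (Function('h')(G) = Add(G, Mul(-3, 5)) = Add(G, -15) = Add(-15, G))
Function('n')(N) = Mul(321, Pow(N, Rational(1, 2))) (Function('n')(N) = Mul(Add(-15, 336), Pow(N, Rational(1, 2))) = Mul(321, Pow(N, Rational(1, 2))))
Pow(Add(-2719095, Function('n')(-593)), -1) = Pow(Add(-2719095, Mul(321, Pow(-593, Rational(1, 2)))), -1) = Pow(Add(-2719095, Mul(321, Mul(I, Pow(593, Rational(1, 2))))), -1) = Pow(Add(-2719095, Mul(321, I, Pow(593, Rational(1, 2)))), -1)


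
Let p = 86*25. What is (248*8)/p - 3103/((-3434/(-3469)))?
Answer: -11568223497/3691550 ≈ -3133.7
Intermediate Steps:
p = 2150
(248*8)/p - 3103/((-3434/(-3469))) = (248*8)/2150 - 3103/((-3434/(-3469))) = 1984*(1/2150) - 3103/((-3434*(-1/3469))) = 992/1075 - 3103/3434/3469 = 992/1075 - 3103*3469/3434 = 992/1075 - 10764307/3434 = -11568223497/3691550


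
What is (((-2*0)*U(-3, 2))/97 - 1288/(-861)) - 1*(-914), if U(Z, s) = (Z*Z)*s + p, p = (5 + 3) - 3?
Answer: 112606/123 ≈ 915.50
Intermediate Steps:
p = 5 (p = 8 - 3 = 5)
U(Z, s) = 5 + s*Z**2 (U(Z, s) = (Z*Z)*s + 5 = Z**2*s + 5 = s*Z**2 + 5 = 5 + s*Z**2)
(((-2*0)*U(-3, 2))/97 - 1288/(-861)) - 1*(-914) = (((-2*0)*(5 + 2*(-3)**2))/97 - 1288/(-861)) - 1*(-914) = ((0*(5 + 2*9))*(1/97) - 1288*(-1/861)) + 914 = ((0*(5 + 18))*(1/97) + 184/123) + 914 = ((0*23)*(1/97) + 184/123) + 914 = (0*(1/97) + 184/123) + 914 = (0 + 184/123) + 914 = 184/123 + 914 = 112606/123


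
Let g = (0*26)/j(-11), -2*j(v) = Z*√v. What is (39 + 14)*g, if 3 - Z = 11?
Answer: 0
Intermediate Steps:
Z = -8 (Z = 3 - 1*11 = 3 - 11 = -8)
j(v) = 4*√v (j(v) = -(-4)*√v = 4*√v)
g = 0 (g = (0*26)/((4*√(-11))) = 0/((4*(I*√11))) = 0/((4*I*√11)) = 0*(-I*√11/44) = 0)
(39 + 14)*g = (39 + 14)*0 = 53*0 = 0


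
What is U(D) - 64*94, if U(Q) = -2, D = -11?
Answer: -6018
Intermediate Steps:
U(D) - 64*94 = -2 - 64*94 = -2 - 6016 = -6018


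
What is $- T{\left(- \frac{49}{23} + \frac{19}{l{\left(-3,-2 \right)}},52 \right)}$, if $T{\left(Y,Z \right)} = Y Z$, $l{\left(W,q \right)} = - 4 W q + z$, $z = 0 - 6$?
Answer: $\frac{49582}{345} \approx 143.72$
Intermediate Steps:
$z = -6$ ($z = 0 - 6 = -6$)
$l{\left(W,q \right)} = -6 - 4 W q$ ($l{\left(W,q \right)} = - 4 W q - 6 = -6 - 4 W q$)
$- T{\left(- \frac{49}{23} + \frac{19}{l{\left(-3,-2 \right)}},52 \right)} = - \left(- \frac{49}{23} + \frac{19}{-6 - \left(-12\right) \left(-2\right)}\right) 52 = - \left(\left(-49\right) \frac{1}{23} + \frac{19}{-6 - 24}\right) 52 = - \left(- \frac{49}{23} + \frac{19}{-30}\right) 52 = - \left(- \frac{49}{23} + 19 \left(- \frac{1}{30}\right)\right) 52 = - \left(- \frac{49}{23} - \frac{19}{30}\right) 52 = - \frac{\left(-1907\right) 52}{690} = \left(-1\right) \left(- \frac{49582}{345}\right) = \frac{49582}{345}$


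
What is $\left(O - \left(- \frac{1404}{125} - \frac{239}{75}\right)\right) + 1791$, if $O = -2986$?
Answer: $- \frac{442718}{375} \approx -1180.6$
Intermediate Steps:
$\left(O - \left(- \frac{1404}{125} - \frac{239}{75}\right)\right) + 1791 = \left(-2986 - \left(- \frac{1404}{125} - \frac{239}{75}\right)\right) + 1791 = \left(-2986 - - \frac{5407}{375}\right) + 1791 = \left(-2986 + \left(\frac{239}{75} + \frac{1404}{125}\right)\right) + 1791 = \left(-2986 + \frac{5407}{375}\right) + 1791 = - \frac{1114343}{375} + 1791 = - \frac{442718}{375}$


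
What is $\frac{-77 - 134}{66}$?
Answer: $- \frac{211}{66} \approx -3.197$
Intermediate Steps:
$\frac{-77 - 134}{66} = \frac{1}{66} \left(-211\right) = - \frac{211}{66}$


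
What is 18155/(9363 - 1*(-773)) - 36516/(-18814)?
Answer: 355847173/95349352 ≈ 3.7320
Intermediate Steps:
18155/(9363 - 1*(-773)) - 36516/(-18814) = 18155/(9363 + 773) - 36516*(-1/18814) = 18155/10136 + 18258/9407 = 355847173/95349352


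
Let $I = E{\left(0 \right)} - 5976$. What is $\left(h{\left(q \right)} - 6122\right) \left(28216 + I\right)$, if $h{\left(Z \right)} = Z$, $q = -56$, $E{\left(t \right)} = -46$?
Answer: $-137114532$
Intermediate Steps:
$I = -6022$ ($I = -46 - 5976 = -6022$)
$\left(h{\left(q \right)} - 6122\right) \left(28216 + I\right) = \left(-56 - 6122\right) \left(28216 - 6022\right) = \left(-6178\right) 22194 = -137114532$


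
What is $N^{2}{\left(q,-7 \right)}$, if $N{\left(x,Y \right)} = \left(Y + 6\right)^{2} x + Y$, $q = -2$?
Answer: $81$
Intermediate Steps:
$N{\left(x,Y \right)} = Y + x \left(6 + Y\right)^{2}$ ($N{\left(x,Y \right)} = \left(6 + Y\right)^{2} x + Y = x \left(6 + Y\right)^{2} + Y = Y + x \left(6 + Y\right)^{2}$)
$N^{2}{\left(q,-7 \right)} = \left(-7 - 2 \left(6 - 7\right)^{2}\right)^{2} = \left(-7 - 2 \left(-1\right)^{2}\right)^{2} = \left(-7 - 2\right)^{2} = \left(-9\right)^{2} = 81$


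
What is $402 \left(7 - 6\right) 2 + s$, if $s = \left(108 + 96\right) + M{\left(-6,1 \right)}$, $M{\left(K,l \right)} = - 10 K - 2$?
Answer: $1066$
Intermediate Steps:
$M{\left(K,l \right)} = -2 - 10 K$
$s = 262$ ($s = \left(108 + 96\right) - -58 = 204 + \left(-2 + 60\right) = 204 + 58 = 262$)
$402 \left(7 - 6\right) 2 + s = 402 \left(7 - 6\right) 2 + 262 = 402 \cdot 1 \cdot 2 + 262 = 402 \cdot 2 + 262 = 804 + 262 = 1066$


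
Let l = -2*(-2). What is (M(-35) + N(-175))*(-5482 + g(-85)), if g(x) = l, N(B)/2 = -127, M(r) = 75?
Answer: 980562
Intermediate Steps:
l = 4
N(B) = -254 (N(B) = 2*(-127) = -254)
g(x) = 4
(M(-35) + N(-175))*(-5482 + g(-85)) = (75 - 254)*(-5482 + 4) = -179*(-5478) = 980562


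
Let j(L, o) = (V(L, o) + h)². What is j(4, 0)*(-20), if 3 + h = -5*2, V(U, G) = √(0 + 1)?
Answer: -2880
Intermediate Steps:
V(U, G) = 1 (V(U, G) = √1 = 1)
h = -13 (h = -3 - 5*2 = -3 - 10 = -13)
j(L, o) = 144 (j(L, o) = (1 - 13)² = (-12)² = 144)
j(4, 0)*(-20) = 144*(-20) = -2880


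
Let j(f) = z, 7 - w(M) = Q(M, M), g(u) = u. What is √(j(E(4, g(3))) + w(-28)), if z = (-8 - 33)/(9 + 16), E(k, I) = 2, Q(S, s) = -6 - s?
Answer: 4*I*√26/5 ≈ 4.0792*I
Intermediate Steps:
w(M) = 13 + M (w(M) = 7 - (-6 - M) = 7 + (6 + M) = 13 + M)
z = -41/25 ≈ -1.6400
j(f) = -41/25
√(j(E(4, g(3))) + w(-28)) = √(-41/25 + (13 - 28)) = √(-41/25 - 15) = √(-416/25) = 4*I*√26/5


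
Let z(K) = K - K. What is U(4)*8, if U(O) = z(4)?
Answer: 0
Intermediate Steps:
z(K) = 0
U(O) = 0
U(4)*8 = 0*8 = 0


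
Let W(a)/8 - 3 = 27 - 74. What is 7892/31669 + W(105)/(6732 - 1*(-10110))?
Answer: 60884788/266684649 ≈ 0.22830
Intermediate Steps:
W(a) = -352 (W(a) = 24 + 8*(27 - 74) = 24 + 8*(-47) = 24 - 376 = -352)
7892/31669 + W(105)/(6732 - 1*(-10110)) = 7892/31669 - 352/(6732 - 1*(-10110)) = 7892*(1/31669) - 352/(6732 + 10110) = 7892/31669 - 352/16842 = 7892/31669 - 352*1/16842 = 7892/31669 - 176/8421 = 60884788/266684649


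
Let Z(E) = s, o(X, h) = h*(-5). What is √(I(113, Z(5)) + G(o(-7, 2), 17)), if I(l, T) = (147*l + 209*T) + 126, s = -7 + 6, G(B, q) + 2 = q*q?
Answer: √16815 ≈ 129.67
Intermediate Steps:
o(X, h) = -5*h
G(B, q) = -2 + q² (G(B, q) = -2 + q*q = -2 + q²)
s = -1
Z(E) = -1
I(l, T) = 126 + 147*l + 209*T
√(I(113, Z(5)) + G(o(-7, 2), 17)) = √((126 + 147*113 + 209*(-1)) + (-2 + 17²)) = √((126 + 16611 - 209) + (-2 + 289)) = √(16528 + 287) = √16815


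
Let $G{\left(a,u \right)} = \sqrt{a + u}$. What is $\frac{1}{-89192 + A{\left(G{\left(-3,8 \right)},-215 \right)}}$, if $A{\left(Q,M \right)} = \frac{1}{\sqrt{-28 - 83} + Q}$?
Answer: $\frac{- \sqrt{111} + i \sqrt{5}}{i + 89192 \sqrt{111} - 89192 i \sqrt{5}} \approx -1.1212 \cdot 10^{-5} + 1.1415 \cdot 10^{-11} i$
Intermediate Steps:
$A{\left(Q,M \right)} = \frac{1}{Q + i \sqrt{111}}$ ($A{\left(Q,M \right)} = \frac{1}{\sqrt{-111} + Q} = \frac{1}{i \sqrt{111} + Q} = \frac{1}{Q + i \sqrt{111}}$)
$\frac{1}{-89192 + A{\left(G{\left(-3,8 \right)},-215 \right)}} = \frac{1}{-89192 + \frac{1}{\sqrt{-3 + 8} + i \sqrt{111}}} = \frac{1}{-89192 + \frac{1}{\sqrt{5} + i \sqrt{111}}}$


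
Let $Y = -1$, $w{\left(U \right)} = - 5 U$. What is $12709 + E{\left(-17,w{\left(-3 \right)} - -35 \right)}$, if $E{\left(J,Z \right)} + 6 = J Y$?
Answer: $12720$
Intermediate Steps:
$E{\left(J,Z \right)} = -6 - J$ ($E{\left(J,Z \right)} = -6 + J \left(-1\right) = -6 - J$)
$12709 + E{\left(-17,w{\left(-3 \right)} - -35 \right)} = 12709 - -11 = 12709 + \left(-6 + 17\right) = 12709 + 11 = 12720$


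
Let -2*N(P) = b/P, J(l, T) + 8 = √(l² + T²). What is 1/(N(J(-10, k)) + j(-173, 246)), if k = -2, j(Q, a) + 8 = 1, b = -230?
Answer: -128/4829 + 46*√26/4829 ≈ 0.022066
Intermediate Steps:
j(Q, a) = -7 (j(Q, a) = -8 + 1 = -7)
J(l, T) = -8 + √(T² + l²) (J(l, T) = -8 + √(l² + T²) = -8 + √(T² + l²))
N(P) = 115/P (N(P) = -(-115)/P = 115/P)
1/(N(J(-10, k)) + j(-173, 246)) = 1/(115/(-8 + √((-2)² + (-10)²)) - 7) = 1/(115/(-8 + √(4 + 100)) - 7) = 1/(115/(-8 + √104) - 7) = 1/(115/(-8 + 2*√26) - 7) = 1/(-7 + 115/(-8 + 2*√26))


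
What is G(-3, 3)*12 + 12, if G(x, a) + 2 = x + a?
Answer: -12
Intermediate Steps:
G(x, a) = -2 + a + x (G(x, a) = -2 + (x + a) = -2 + (a + x) = -2 + a + x)
G(-3, 3)*12 + 12 = (-2 + 3 - 3)*12 + 12 = -2*12 + 12 = -24 + 12 = -12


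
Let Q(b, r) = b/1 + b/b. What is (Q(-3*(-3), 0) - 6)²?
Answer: 16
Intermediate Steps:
Q(b, r) = 1 + b (Q(b, r) = b*1 + 1 = b + 1 = 1 + b)
(Q(-3*(-3), 0) - 6)² = ((1 - 3*(-3)) - 6)² = ((1 + 9) - 6)² = (10 - 6)² = 4² = 16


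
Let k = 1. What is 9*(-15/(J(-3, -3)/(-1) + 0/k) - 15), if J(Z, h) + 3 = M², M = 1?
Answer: -405/2 ≈ -202.50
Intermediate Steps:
J(Z, h) = -2 (J(Z, h) = -3 + 1² = -3 + 1 = -2)
9*(-15/(J(-3, -3)/(-1) + 0/k) - 15) = 9*(-15/(-2/(-1) + 0/1) - 15) = 9*(-15/(-2*(-1) + 0*1) - 15) = 9*(-15/(2 + 0) - 15) = 9*(-15/2 - 15) = 9*(-45/2) = -405/2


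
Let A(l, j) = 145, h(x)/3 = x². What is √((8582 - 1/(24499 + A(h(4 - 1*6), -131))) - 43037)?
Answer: I*√5231360678381/12322 ≈ 185.62*I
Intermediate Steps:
h(x) = 3*x²
√((8582 - 1/(24499 + A(h(4 - 1*6), -131))) - 43037) = √((8582 - 1/(24499 + 145)) - 43037) = √((8582 - 1/24644) - 43037) = √(211494807/24644 - 43037) = √(-849109021/24644) = I*√5231360678381/12322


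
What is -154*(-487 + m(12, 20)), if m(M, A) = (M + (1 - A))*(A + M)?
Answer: 109494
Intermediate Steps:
m(M, A) = (A + M)*(1 + M - A) (m(M, A) = (1 + M - A)*(A + M) = (A + M)*(1 + M - A))
-154*(-487 + m(12, 20)) = -154*(-487 + (20 + 12 + 12² - 1*20²)) = -154*(-487 + (20 + 12 + 144 - 1*400)) = -154*(-487 + (20 + 12 + 144 - 400)) = -154*(-487 - 224) = -154*(-711) = 109494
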